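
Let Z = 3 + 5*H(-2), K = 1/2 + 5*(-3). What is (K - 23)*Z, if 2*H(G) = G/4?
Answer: -525/8 ≈ -65.625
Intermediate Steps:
K = -29/2 (K = 1/2 - 15 = -29/2 ≈ -14.500)
H(G) = G/8 (H(G) = (G/4)/2 = G/8)
Z = 7/4 (Z = 3 + 5*((1/8)*(-2)) = 3 + 5*(-1/4) = 3 - 5/4 = 7/4 ≈ 1.7500)
(K - 23)*Z = (-29/2 - 23)*(7/4) = -75/2*7/4 = -525/8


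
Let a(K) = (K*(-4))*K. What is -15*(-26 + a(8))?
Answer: 4230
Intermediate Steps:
a(K) = -4*K² (a(K) = (-4*K)*K = -4*K²)
-15*(-26 + a(8)) = -15*(-26 - 4*8²) = -15*(-26 - 4*64) = -15*(-26 - 256) = -15*(-282) = 4230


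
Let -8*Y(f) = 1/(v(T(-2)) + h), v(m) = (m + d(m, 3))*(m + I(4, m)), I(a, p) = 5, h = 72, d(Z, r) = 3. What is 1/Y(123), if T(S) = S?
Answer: -600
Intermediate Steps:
v(m) = (3 + m)*(5 + m) (v(m) = (m + 3)*(m + 5) = (3 + m)*(5 + m))
Y(f) = -1/600 (Y(f) = -1/(8*((15 + (-2)**2 + 8*(-2)) + 72)) = -1/(8*((15 + 4 - 16) + 72)) = -1/(8*(3 + 72)) = -1/8/75 = -1/8*1/75 = -1/600)
1/Y(123) = 1/(-1/600) = -600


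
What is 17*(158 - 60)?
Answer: 1666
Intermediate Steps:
17*(158 - 60) = 17*98 = 1666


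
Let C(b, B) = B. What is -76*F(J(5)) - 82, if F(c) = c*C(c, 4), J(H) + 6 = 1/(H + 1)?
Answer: 5074/3 ≈ 1691.3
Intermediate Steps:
J(H) = -6 + 1/(1 + H) (J(H) = -6 + 1/(H + 1) = -6 + 1/(1 + H))
F(c) = 4*c (F(c) = c*4 = 4*c)
-76*F(J(5)) - 82 = -304*(-5 - 6*5)/(1 + 5) - 82 = -304*(-5 - 30)/6 - 82 = -304*(1/6)*(-35) - 82 = -304*(-35)/6 - 82 = -76*(-70/3) - 82 = 5320/3 - 82 = 5074/3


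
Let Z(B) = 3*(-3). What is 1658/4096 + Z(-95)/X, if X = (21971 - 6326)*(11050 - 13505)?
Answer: 10613548069/26220185600 ≈ 0.40479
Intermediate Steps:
Z(B) = -9
X = -38408475 (X = 15645*(-2455) = -38408475)
1658/4096 + Z(-95)/X = 1658/4096 - 9/(-38408475) = 1658*(1/4096) - 9*(-1/38408475) = 829/2048 + 3/12802825 = 10613548069/26220185600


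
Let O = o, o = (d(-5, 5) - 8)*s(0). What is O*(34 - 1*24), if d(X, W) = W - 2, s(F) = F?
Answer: 0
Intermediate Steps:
d(X, W) = -2 + W
o = 0 (o = ((-2 + 5) - 8)*0 = (3 - 8)*0 = -5*0 = 0)
O = 0
O*(34 - 1*24) = 0*(34 - 1*24) = 0*(34 - 24) = 0*10 = 0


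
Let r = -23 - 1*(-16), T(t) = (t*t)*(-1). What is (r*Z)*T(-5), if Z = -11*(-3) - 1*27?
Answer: 1050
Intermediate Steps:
T(t) = -t² (T(t) = t²*(-1) = -t²)
Z = 6 (Z = 33 - 27 = 6)
r = -7 (r = -23 + 16 = -7)
(r*Z)*T(-5) = (-7*6)*(-1*(-5)²) = -(-42)*25 = -42*(-25) = 1050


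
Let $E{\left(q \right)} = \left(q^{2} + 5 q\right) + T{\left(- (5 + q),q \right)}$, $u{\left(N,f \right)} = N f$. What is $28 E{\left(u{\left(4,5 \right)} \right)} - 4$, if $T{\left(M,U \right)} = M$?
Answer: $13296$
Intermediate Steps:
$E{\left(q \right)} = -5 + q^{2} + 4 q$ ($E{\left(q \right)} = \left(q^{2} + 5 q\right) - \left(5 + q\right) = -5 + q^{2} + 4 q$)
$28 E{\left(u{\left(4,5 \right)} \right)} - 4 = 28 \left(-5 + \left(4 \cdot 5\right)^{2} + 4 \cdot 4 \cdot 5\right) - 4 = 28 \left(-5 + 20^{2} + 4 \cdot 20\right) - 4 = 28 \left(-5 + 400 + 80\right) - 4 = 28 \cdot 475 - 4 = 13300 - 4 = 13296$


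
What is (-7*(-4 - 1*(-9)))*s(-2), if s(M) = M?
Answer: 70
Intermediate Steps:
(-7*(-4 - 1*(-9)))*s(-2) = -7*(-4 - 1*(-9))*(-2) = -7*(-4 + 9)*(-2) = -7*5*(-2) = -35*(-2) = 70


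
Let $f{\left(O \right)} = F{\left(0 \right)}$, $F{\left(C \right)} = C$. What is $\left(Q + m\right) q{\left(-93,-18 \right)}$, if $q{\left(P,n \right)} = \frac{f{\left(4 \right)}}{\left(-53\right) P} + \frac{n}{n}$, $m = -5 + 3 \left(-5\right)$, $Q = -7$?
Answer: $-27$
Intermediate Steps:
$f{\left(O \right)} = 0$
$m = -20$ ($m = -5 - 15 = -20$)
$q{\left(P,n \right)} = 1$ ($q{\left(P,n \right)} = \frac{0}{\left(-53\right) P} + \frac{n}{n} = 0 \left(- \frac{1}{53 P}\right) + 1 = 0 + 1 = 1$)
$\left(Q + m\right) q{\left(-93,-18 \right)} = \left(-7 - 20\right) 1 = \left(-27\right) 1 = -27$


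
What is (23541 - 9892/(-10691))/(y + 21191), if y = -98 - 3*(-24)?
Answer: 251686723/226275015 ≈ 1.1123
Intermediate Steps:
y = -26 (y = -98 + 72 = -26)
(23541 - 9892/(-10691))/(y + 21191) = (23541 - 9892/(-10691))/(-26 + 21191) = (23541 - 9892*(-1/10691))/21165 = (23541 + 9892/10691)*(1/21165) = (251686723/10691)*(1/21165) = 251686723/226275015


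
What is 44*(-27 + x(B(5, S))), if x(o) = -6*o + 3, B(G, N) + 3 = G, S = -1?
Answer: -1584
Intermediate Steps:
B(G, N) = -3 + G
x(o) = 3 - 6*o
44*(-27 + x(B(5, S))) = 44*(-27 + (3 - 6*(-3 + 5))) = 44*(-27 + (3 - 6*2)) = 44*(-27 + (3 - 12)) = 44*(-27 - 9) = 44*(-36) = -1584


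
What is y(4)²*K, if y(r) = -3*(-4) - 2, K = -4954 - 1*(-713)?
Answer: -424100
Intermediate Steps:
K = -4241 (K = -4954 + 713 = -4241)
y(r) = 10 (y(r) = 12 - 2 = 10)
y(4)²*K = 10²*(-4241) = 100*(-4241) = -424100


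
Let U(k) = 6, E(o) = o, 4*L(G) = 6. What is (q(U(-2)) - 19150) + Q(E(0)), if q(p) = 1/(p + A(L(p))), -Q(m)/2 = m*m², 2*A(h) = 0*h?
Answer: -114899/6 ≈ -19150.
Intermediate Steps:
L(G) = 3/2 (L(G) = (¼)*6 = 3/2)
A(h) = 0 (A(h) = (0*h)/2 = (½)*0 = 0)
Q(m) = -2*m³ (Q(m) = -2*m*m² = -2*m³)
q(p) = 1/p (q(p) = 1/(p + 0) = 1/p)
(q(U(-2)) - 19150) + Q(E(0)) = (1/6 - 19150) - 2*0³ = (⅙ - 19150) - 2*0 = -114899/6 + 0 = -114899/6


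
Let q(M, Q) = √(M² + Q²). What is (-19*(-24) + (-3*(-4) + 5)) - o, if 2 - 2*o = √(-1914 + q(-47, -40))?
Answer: 472 + √(-1914 + √3809)/2 ≈ 472.0 + 21.519*I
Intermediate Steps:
o = 1 - √(-1914 + √3809)/2 (o = 1 - √(-1914 + √((-47)² + (-40)²))/2 = 1 - √(-1914 + √(2209 + 1600))/2 = 1 - √(-1914 + √3809)/2 ≈ 1.0 - 21.519*I)
(-19*(-24) + (-3*(-4) + 5)) - o = (-19*(-24) + (-3*(-4) + 5)) - (1 - √(-1914 + √3809)/2) = (456 + (12 + 5)) + (-1 + √(-1914 + √3809)/2) = (456 + 17) + (-1 + √(-1914 + √3809)/2) = 473 + (-1 + √(-1914 + √3809)/2) = 472 + √(-1914 + √3809)/2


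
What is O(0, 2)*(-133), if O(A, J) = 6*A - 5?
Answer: 665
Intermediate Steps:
O(A, J) = -5 + 6*A
O(0, 2)*(-133) = (-5 + 6*0)*(-133) = (-5 + 0)*(-133) = -5*(-133) = 665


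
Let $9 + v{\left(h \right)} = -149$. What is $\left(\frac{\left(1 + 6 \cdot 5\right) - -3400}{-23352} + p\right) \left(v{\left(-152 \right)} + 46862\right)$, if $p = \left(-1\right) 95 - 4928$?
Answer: $-234601054$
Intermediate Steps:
$p = -5023$ ($p = -95 - 4928 = -5023$)
$v{\left(h \right)} = -158$ ($v{\left(h \right)} = -9 - 149 = -158$)
$\left(\frac{\left(1 + 6 \cdot 5\right) - -3400}{-23352} + p\right) \left(v{\left(-152 \right)} + 46862\right) = \left(\frac{\left(1 + 6 \cdot 5\right) - -3400}{-23352} - 5023\right) \left(-158 + 46862\right) = \left(\left(\left(1 + 30\right) + 3400\right) \left(- \frac{1}{23352}\right) - 5023\right) 46704 = \left(\left(31 + 3400\right) \left(- \frac{1}{23352}\right) - 5023\right) 46704 = \left(3431 \left(- \frac{1}{23352}\right) - 5023\right) 46704 = \left(- \frac{3431}{23352} - 5023\right) 46704 = \left(- \frac{117300527}{23352}\right) 46704 = -234601054$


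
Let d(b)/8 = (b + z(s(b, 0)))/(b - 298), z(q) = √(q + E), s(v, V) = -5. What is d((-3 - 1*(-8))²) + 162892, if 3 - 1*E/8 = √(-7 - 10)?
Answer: 44469316/273 - 8*√(19 - 8*I*√17)/273 ≈ 1.6289e+5 + 0.090477*I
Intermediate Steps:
E = 24 - 8*I*√17 (E = 24 - 8*√(-7 - 10) = 24 - 8*I*√17 ≈ 24.0 - 32.985*I)
z(q) = √(24 + q - 8*I*√17) (z(q) = √(q + (24 - 8*I*√17)) = √(24 + q - 8*I*√17))
d(b) = 8*(b + √(19 - 8*I*√17))/(-298 + b) (d(b) = 8*((b + √(24 - 5 - 8*I*√17))/(b - 298)) = 8*((b + √(19 - 8*I*√17))/(-298 + b)) = 8*(b + √(19 - 8*I*√17))/(-298 + b))
d((-3 - 1*(-8))²) + 162892 = 8*((-3 - 1*(-8))² + √(19 - 8*I*√17))/(-298 + (-3 - 1*(-8))²) + 162892 = 8*((-3 + 8)² + √(19 - 8*I*√17))/(-298 + (-3 + 8)²) + 162892 = 8*(5² + √(19 - 8*I*√17))/(-298 + 5²) + 162892 = 8*(25 + √(19 - 8*I*√17))/(-298 + 25) + 162892 = 8*(25 + √(19 - 8*I*√17))/(-273) + 162892 = 8*(-1/273)*(25 + √(19 - 8*I*√17)) + 162892 = (-200/273 - 8*√(19 - 8*I*√17)/273) + 162892 = 44469316/273 - 8*√(19 - 8*I*√17)/273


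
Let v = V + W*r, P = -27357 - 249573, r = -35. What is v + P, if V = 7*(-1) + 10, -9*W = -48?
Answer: -831341/3 ≈ -2.7711e+5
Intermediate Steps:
W = 16/3 (W = -⅑*(-48) = 16/3 ≈ 5.3333)
P = -276930
V = 3 (V = -7 + 10 = 3)
v = -551/3 (v = 3 + (16/3)*(-35) = 3 - 560/3 = -551/3 ≈ -183.67)
v + P = -551/3 - 276930 = -831341/3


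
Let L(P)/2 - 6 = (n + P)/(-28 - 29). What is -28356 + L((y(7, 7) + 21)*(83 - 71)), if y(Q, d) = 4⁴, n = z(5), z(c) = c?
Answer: -1622266/57 ≈ -28461.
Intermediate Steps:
n = 5
y(Q, d) = 256
L(P) = 674/57 - 2*P/57 (L(P) = 12 + 2*((5 + P)/(-28 - 29)) = 12 + 2*((5 + P)/(-57)) = 12 + 2*((5 + P)*(-1/57)) = 12 + 2*(-5/57 - P/57) = 12 + (-10/57 - 2*P/57) = 674/57 - 2*P/57)
-28356 + L((y(7, 7) + 21)*(83 - 71)) = -28356 + (674/57 - 2*(256 + 21)*(83 - 71)/57) = -28356 + (674/57 - 554*12/57) = -28356 + (674/57 - 2/57*3324) = -28356 + (674/57 - 2216/19) = -28356 - 5974/57 = -1622266/57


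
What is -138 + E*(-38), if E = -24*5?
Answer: 4422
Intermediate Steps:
E = -120
-138 + E*(-38) = -138 - 120*(-38) = -138 + 4560 = 4422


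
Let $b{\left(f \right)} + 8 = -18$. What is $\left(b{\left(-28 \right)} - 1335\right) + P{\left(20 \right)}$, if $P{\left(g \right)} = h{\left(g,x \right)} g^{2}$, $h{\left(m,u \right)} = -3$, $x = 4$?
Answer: $-2561$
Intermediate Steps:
$b{\left(f \right)} = -26$ ($b{\left(f \right)} = -8 - 18 = -26$)
$P{\left(g \right)} = - 3 g^{2}$
$\left(b{\left(-28 \right)} - 1335\right) + P{\left(20 \right)} = \left(-26 - 1335\right) - 3 \cdot 20^{2} = -1361 - 1200 = -2561$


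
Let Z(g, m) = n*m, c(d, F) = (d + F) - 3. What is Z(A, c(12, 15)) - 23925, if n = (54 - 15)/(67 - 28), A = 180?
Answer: -23901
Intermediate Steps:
c(d, F) = -3 + F + d (c(d, F) = (F + d) - 3 = -3 + F + d)
n = 1 (n = 39/39 = 39*(1/39) = 1)
Z(g, m) = m (Z(g, m) = 1*m = m)
Z(A, c(12, 15)) - 23925 = (-3 + 15 + 12) - 23925 = 24 - 23925 = -23901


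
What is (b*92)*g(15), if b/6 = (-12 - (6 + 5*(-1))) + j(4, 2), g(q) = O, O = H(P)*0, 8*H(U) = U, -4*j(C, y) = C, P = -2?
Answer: 0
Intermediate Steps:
j(C, y) = -C/4
H(U) = U/8
O = 0 (O = ((1/8)*(-2))*0 = -1/4*0 = 0)
g(q) = 0
b = -84 (b = 6*((-12 - (6 + 5*(-1))) - 1/4*4) = 6*((-12 - (6 - 5)) - 1) = 6*((-12 - 1*1) - 1) = 6*((-12 - 1) - 1) = 6*(-13 - 1) = 6*(-14) = -84)
(b*92)*g(15) = -84*92*0 = -7728*0 = 0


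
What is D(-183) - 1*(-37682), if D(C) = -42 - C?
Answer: 37823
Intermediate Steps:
D(-183) - 1*(-37682) = (-42 - 1*(-183)) - 1*(-37682) = (-42 + 183) + 37682 = 141 + 37682 = 37823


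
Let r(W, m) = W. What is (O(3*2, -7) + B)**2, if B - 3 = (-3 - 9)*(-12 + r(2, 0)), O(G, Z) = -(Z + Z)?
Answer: 18769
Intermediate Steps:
O(G, Z) = -2*Z
B = 123 (B = 3 + (-3 - 9)*(-12 + 2) = 3 - 12*(-10) = 3 + 120 = 123)
(O(3*2, -7) + B)**2 = (-2*(-7) + 123)**2 = (14 + 123)**2 = 137**2 = 18769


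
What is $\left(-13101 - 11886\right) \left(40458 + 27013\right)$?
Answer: $-1685897877$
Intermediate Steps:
$\left(-13101 - 11886\right) \left(40458 + 27013\right) = \left(-24987\right) 67471 = -1685897877$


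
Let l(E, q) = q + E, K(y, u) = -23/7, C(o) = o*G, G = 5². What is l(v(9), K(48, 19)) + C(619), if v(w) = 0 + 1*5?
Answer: 108337/7 ≈ 15477.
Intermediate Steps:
G = 25
C(o) = 25*o (C(o) = o*25 = 25*o)
K(y, u) = -23/7 (K(y, u) = -23*⅐ = -23/7)
v(w) = 5 (v(w) = 0 + 5 = 5)
l(E, q) = E + q
l(v(9), K(48, 19)) + C(619) = (5 - 23/7) + 25*619 = 12/7 + 15475 = 108337/7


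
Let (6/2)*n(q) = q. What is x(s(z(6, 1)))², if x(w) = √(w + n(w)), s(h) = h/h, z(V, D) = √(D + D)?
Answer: 4/3 ≈ 1.3333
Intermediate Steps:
n(q) = q/3
z(V, D) = √2*√D (z(V, D) = √(2*D) = √2*√D)
s(h) = 1
x(w) = 2*√3*√w/3 (x(w) = √(w + w/3) = √(4*w/3) = 2*√3*√w/3)
x(s(z(6, 1)))² = (2*√3*√1/3)² = ((⅔)*√3*1)² = (2*√3/3)² = 4/3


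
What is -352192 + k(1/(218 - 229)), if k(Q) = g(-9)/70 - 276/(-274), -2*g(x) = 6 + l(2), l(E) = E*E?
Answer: -675502461/1918 ≈ -3.5219e+5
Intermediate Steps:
l(E) = E²
g(x) = -5 (g(x) = -(6 + 2²)/2 = -(6 + 4)/2 = -½*10 = -5)
k(Q) = 1795/1918 (k(Q) = -5/70 - 276/(-274) = -5*1/70 - 276*(-1/274) = -1/14 + 138/137 = 1795/1918)
-352192 + k(1/(218 - 229)) = -352192 + 1795/1918 = -675502461/1918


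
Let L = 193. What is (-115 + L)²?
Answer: 6084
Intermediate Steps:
(-115 + L)² = (-115 + 193)² = 78² = 6084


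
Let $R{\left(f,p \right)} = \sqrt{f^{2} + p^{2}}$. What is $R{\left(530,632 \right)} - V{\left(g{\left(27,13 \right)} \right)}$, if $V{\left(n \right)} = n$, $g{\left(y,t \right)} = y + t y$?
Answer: $-378 + 2 \sqrt{170081} \approx 446.82$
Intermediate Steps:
$R{\left(530,632 \right)} - V{\left(g{\left(27,13 \right)} \right)} = \sqrt{530^{2} + 632^{2}} - 27 \left(1 + 13\right) = \sqrt{280900 + 399424} - 27 \cdot 14 = \sqrt{680324} - 378 = 2 \sqrt{170081} - 378 = -378 + 2 \sqrt{170081}$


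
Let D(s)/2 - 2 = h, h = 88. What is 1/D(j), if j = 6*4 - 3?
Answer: 1/180 ≈ 0.0055556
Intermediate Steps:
j = 21 (j = 24 - 3 = 21)
D(s) = 180 (D(s) = 4 + 2*88 = 4 + 176 = 180)
1/D(j) = 1/180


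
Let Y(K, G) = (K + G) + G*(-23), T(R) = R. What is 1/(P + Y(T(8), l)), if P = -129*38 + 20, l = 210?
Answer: -1/9494 ≈ -0.00010533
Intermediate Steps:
P = -4882 (P = -4902 + 20 = -4882)
Y(K, G) = K - 22*G (Y(K, G) = (G + K) - 23*G = K - 22*G)
1/(P + Y(T(8), l)) = 1/(-4882 + (8 - 22*210)) = 1/(-4882 + (8 - 4620)) = 1/(-4882 - 4612) = 1/(-9494) = -1/9494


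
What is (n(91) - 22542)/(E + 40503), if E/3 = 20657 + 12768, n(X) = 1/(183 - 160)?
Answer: -518465/3237894 ≈ -0.16012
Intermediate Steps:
n(X) = 1/23
E = 100275 (E = 3*(20657 + 12768) = 3*33425 = 100275)
(n(91) - 22542)/(E + 40503) = (1/23 - 22542)/(100275 + 40503) = -518465/23/140778 = -518465/23*1/140778 = -518465/3237894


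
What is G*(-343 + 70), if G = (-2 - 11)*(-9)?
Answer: -31941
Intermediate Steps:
G = 117 (G = -13*(-9) = 117)
G*(-343 + 70) = 117*(-343 + 70) = 117*(-273) = -31941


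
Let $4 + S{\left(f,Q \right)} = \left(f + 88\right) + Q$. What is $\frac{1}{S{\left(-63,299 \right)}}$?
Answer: $\frac{1}{320} \approx 0.003125$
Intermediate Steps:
$S{\left(f,Q \right)} = 84 + Q + f$ ($S{\left(f,Q \right)} = -4 + \left(\left(f + 88\right) + Q\right) = -4 + \left(\left(88 + f\right) + Q\right) = -4 + \left(88 + Q + f\right) = 84 + Q + f$)
$\frac{1}{S{\left(-63,299 \right)}} = \frac{1}{84 + 299 - 63} = \frac{1}{320}$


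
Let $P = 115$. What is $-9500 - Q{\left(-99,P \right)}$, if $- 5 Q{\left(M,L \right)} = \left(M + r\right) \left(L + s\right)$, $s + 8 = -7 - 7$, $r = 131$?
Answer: $- \frac{44524}{5} \approx -8904.8$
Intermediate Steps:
$s = -22$ ($s = -8 - 14 = -22$)
$Q{\left(M,L \right)} = - \frac{\left(-22 + L\right) \left(131 + M\right)}{5}$ ($Q{\left(M,L \right)} = - \frac{\left(M + 131\right) \left(L - 22\right)}{5} = - \frac{\left(131 + M\right) \left(-22 + L\right)}{5} = - \frac{\left(-22 + L\right) \left(131 + M\right)}{5}$)
$-9500 - Q{\left(-99,P \right)} = -9500 - \left(\frac{2882}{5} - 3013 + \frac{22}{5} \left(-99\right) - 23 \left(-99\right)\right) = -9500 - \left(\frac{2882}{5} - 3013 - \frac{2178}{5} + 2277\right) = -9500 - - \frac{2976}{5} = -9500 + \frac{2976}{5} = - \frac{44524}{5}$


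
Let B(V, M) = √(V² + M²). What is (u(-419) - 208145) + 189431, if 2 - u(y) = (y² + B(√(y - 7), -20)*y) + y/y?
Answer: -194274 + 419*I*√26 ≈ -1.9427e+5 + 2136.5*I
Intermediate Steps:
B(V, M) = √(M² + V²)
u(y) = 1 - y² - y*√(393 + y) (u(y) = 2 - ((y² + √((-20)² + (√(y - 7))²)*y) + y/y) = 2 - ((y² + √(400 + (√(-7 + y))²)*y) + 1) = 2 - ((y² + √(400 + (-7 + y))*y) + 1) = 2 - ((y² + √(393 + y)*y) + 1) = 2 - ((y² + y*√(393 + y)) + 1) = 2 - (1 + y² + y*√(393 + y)) = 2 + (-1 - y² - y*√(393 + y)) = 1 - y² - y*√(393 + y))
(u(-419) - 208145) + 189431 = ((1 - 1*(-419)² - 1*(-419)*√(393 - 419)) - 208145) + 189431 = ((1 - 1*175561 - 1*(-419)*√(-26)) - 208145) + 189431 = ((1 - 175561 - 1*(-419)*I*√26) - 208145) + 189431 = ((1 - 175561 + 419*I*√26) - 208145) + 189431 = ((-175560 + 419*I*√26) - 208145) + 189431 = (-383705 + 419*I*√26) + 189431 = -194274 + 419*I*√26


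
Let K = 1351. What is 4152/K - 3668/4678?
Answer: 7233794/3159989 ≈ 2.2892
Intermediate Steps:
4152/K - 3668/4678 = 4152/1351 - 3668/4678 = 4152*(1/1351) - 3668*1/4678 = 4152/1351 - 1834/2339 = 7233794/3159989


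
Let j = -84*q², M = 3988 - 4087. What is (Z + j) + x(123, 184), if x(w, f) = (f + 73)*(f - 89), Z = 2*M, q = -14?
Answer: 7753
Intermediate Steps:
M = -99
Z = -198 (Z = 2*(-99) = -198)
x(w, f) = (-89 + f)*(73 + f) (x(w, f) = (73 + f)*(-89 + f) = (-89 + f)*(73 + f))
j = -16464 (j = -84*(-14)² = -84*196 = -16464)
(Z + j) + x(123, 184) = (-198 - 16464) + (-6497 + 184² - 16*184) = -16662 + (-6497 + 33856 - 2944) = -16662 + 24415 = 7753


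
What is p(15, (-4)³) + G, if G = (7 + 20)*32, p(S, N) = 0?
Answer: 864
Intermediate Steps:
G = 864 (G = 27*32 = 864)
p(15, (-4)³) + G = 0 + 864 = 864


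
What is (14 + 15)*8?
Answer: 232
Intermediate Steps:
(14 + 15)*8 = 29*8 = 232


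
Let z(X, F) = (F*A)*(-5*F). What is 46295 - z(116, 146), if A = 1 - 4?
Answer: -273445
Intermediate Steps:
A = -3
z(X, F) = 15*F**2 (z(X, F) = (F*(-3))*(-5*F) = (-3*F)*(-5*F) = 15*F**2)
46295 - z(116, 146) = 46295 - 15*146**2 = 46295 - 15*21316 = 46295 - 1*319740 = 46295 - 319740 = -273445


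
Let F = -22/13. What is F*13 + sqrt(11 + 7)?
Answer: -22 + 3*sqrt(2) ≈ -17.757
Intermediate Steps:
F = -22/13 (F = -22*1/13 = -22/13 ≈ -1.6923)
F*13 + sqrt(11 + 7) = -22/13*13 + sqrt(11 + 7) = -22 + sqrt(18) = -22 + 3*sqrt(2)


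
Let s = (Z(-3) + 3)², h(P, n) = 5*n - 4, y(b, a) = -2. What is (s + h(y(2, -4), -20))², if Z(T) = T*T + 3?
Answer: 14641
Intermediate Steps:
Z(T) = 3 + T² (Z(T) = T² + 3 = 3 + T²)
h(P, n) = -4 + 5*n
s = 225 (s = ((3 + (-3)²) + 3)² = ((3 + 9) + 3)² = (12 + 3)² = 15² = 225)
(s + h(y(2, -4), -20))² = (225 + (-4 + 5*(-20)))² = (225 + (-4 - 100))² = (225 - 104)² = 121² = 14641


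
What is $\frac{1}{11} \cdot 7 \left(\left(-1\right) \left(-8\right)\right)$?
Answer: $\frac{56}{11} \approx 5.0909$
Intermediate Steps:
$\frac{1}{11} \cdot 7 \left(\left(-1\right) \left(-8\right)\right) = \frac{1}{11} \cdot 7 \cdot 8 = \frac{7}{11} \cdot 8 = \frac{56}{11}$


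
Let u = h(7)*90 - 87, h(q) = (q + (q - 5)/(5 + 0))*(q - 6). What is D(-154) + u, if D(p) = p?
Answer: 425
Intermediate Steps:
h(q) = (-1 + 6*q/5)*(-6 + q) (h(q) = (q + (-5 + q)/5)*(-6 + q) = (q + (-5 + q)*(1/5))*(-6 + q) = (q + (-1 + q/5))*(-6 + q) = (-1 + 6*q/5)*(-6 + q))
u = 579 (u = (6 - 41/5*7 + (6/5)*7**2)*90 - 87 = (6 - 287/5 + (6/5)*49)*90 - 87 = (6 - 287/5 + 294/5)*90 - 87 = (37/5)*90 - 87 = 666 - 87 = 579)
D(-154) + u = -154 + 579 = 425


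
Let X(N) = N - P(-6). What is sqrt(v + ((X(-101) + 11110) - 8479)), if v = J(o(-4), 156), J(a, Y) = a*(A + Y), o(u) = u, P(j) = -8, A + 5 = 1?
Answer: sqrt(1930) ≈ 43.932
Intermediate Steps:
A = -4 (A = -5 + 1 = -4)
X(N) = 8 + N (X(N) = N - 1*(-8) = N + 8 = 8 + N)
J(a, Y) = a*(-4 + Y)
v = -608 (v = -4*(-4 + 156) = -4*152 = -608)
sqrt(v + ((X(-101) + 11110) - 8479)) = sqrt(-608 + (((8 - 101) + 11110) - 8479)) = sqrt(-608 + ((-93 + 11110) - 8479)) = sqrt(-608 + (11017 - 8479)) = sqrt(-608 + 2538) = sqrt(1930)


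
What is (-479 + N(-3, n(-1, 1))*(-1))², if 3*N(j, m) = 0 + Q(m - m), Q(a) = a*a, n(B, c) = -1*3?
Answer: 229441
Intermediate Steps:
n(B, c) = -3
Q(a) = a²
N(j, m) = 0 (N(j, m) = (0 + (m - m)²)/3 = (0 + 0²)/3 = (0 + 0)/3 = (⅓)*0 = 0)
(-479 + N(-3, n(-1, 1))*(-1))² = (-479 + 0*(-1))² = (-479 + 0)² = (-479)² = 229441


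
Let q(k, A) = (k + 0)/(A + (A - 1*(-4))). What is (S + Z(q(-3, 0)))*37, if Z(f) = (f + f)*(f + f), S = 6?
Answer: 1221/4 ≈ 305.25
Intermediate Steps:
q(k, A) = k/(4 + 2*A) (q(k, A) = k/(A + (A + 4)) = k/(A + (4 + A)) = k/(4 + 2*A))
Z(f) = 4*f² (Z(f) = (2*f)*(2*f) = 4*f²)
(S + Z(q(-3, 0)))*37 = (6 + 4*((½)*(-3)/(2 + 0))²)*37 = (6 + 4*((½)*(-3)/2)²)*37 = (6 + 4*((½)*(-3)*(½))²)*37 = (6 + 4*(-¾)²)*37 = (6 + 4*(9/16))*37 = (6 + 9/4)*37 = (33/4)*37 = 1221/4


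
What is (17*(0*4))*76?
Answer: 0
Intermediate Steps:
(17*(0*4))*76 = (17*0)*76 = 0*76 = 0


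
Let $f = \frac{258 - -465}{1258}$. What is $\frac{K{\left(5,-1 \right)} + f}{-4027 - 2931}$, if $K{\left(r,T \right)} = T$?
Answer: $\frac{535}{8753164} \approx 6.1121 \cdot 10^{-5}$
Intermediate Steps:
$f = \frac{723}{1258}$ ($f = \left(258 + 465\right) \frac{1}{1258} = 723 \cdot \frac{1}{1258} = \frac{723}{1258} \approx 0.57472$)
$\frac{K{\left(5,-1 \right)} + f}{-4027 - 2931} = \frac{-1 + \frac{723}{1258}}{-4027 - 2931} = - \frac{535}{1258 \left(-6958\right)} = \left(- \frac{535}{1258}\right) \left(- \frac{1}{6958}\right) = \frac{535}{8753164}$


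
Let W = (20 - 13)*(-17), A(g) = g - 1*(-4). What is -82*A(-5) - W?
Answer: 201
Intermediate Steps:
A(g) = 4 + g (A(g) = g + 4 = 4 + g)
W = -119 (W = 7*(-17) = -119)
-82*A(-5) - W = -82*(4 - 5) - 1*(-119) = -82*(-1) + 119 = 82 + 119 = 201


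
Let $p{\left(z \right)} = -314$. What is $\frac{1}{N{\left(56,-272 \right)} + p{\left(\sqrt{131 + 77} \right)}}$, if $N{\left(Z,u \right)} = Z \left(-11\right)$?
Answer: $- \frac{1}{930} \approx -0.0010753$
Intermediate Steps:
$N{\left(Z,u \right)} = - 11 Z$
$\frac{1}{N{\left(56,-272 \right)} + p{\left(\sqrt{131 + 77} \right)}} = \frac{1}{\left(-11\right) 56 - 314} = \frac{1}{-616 - 314} = \frac{1}{-930} = - \frac{1}{930}$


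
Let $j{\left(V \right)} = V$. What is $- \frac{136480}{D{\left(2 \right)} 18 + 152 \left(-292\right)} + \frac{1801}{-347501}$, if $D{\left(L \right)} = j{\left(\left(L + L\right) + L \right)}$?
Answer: $\frac{11836798851}{3846488569} \approx 3.0773$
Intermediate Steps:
$D{\left(L \right)} = 3 L$ ($D{\left(L \right)} = \left(L + L\right) + L = 2 L + L = 3 L$)
$- \frac{136480}{D{\left(2 \right)} 18 + 152 \left(-292\right)} + \frac{1801}{-347501} = - \frac{136480}{3 \cdot 2 \cdot 18 + 152 \left(-292\right)} + \frac{1801}{-347501} = - \frac{136480}{6 \cdot 18 - 44384} + 1801 \left(- \frac{1}{347501}\right) = - \frac{136480}{108 - 44384} - \frac{1801}{347501} = - \frac{136480}{-44276} - \frac{1801}{347501} = \left(-136480\right) \left(- \frac{1}{44276}\right) - \frac{1801}{347501} = \frac{34120}{11069} - \frac{1801}{347501} = \frac{11836798851}{3846488569}$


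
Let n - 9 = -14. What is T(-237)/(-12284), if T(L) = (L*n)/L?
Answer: 5/12284 ≈ 0.00040703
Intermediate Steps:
n = -5 (n = 9 - 14 = -5)
T(L) = -5 (T(L) = (L*(-5))/L = (-5*L)/L = -5)
T(-237)/(-12284) = -5/(-12284) = -5*(-1/12284) = 5/12284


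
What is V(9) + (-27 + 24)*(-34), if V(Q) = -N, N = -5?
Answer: 107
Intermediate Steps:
V(Q) = 5 (V(Q) = -1*(-5) = 5)
V(9) + (-27 + 24)*(-34) = 5 + (-27 + 24)*(-34) = 5 - 3*(-34) = 5 + 102 = 107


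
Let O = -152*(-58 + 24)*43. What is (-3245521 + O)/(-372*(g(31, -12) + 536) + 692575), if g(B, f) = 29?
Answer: -3023297/482395 ≈ -6.2673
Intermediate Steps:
O = 222224 (O = -152*(-34)*43 = 5168*43 = 222224)
(-3245521 + O)/(-372*(g(31, -12) + 536) + 692575) = (-3245521 + 222224)/(-372*(29 + 536) + 692575) = -3023297/(-372*565 + 692575) = -3023297/(-210180 + 692575) = -3023297/482395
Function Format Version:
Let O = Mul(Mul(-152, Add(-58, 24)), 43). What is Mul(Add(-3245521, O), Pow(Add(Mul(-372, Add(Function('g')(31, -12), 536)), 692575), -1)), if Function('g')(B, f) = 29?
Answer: Rational(-3023297, 482395) ≈ -6.2673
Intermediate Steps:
O = 222224 (O = Mul(Mul(-152, -34), 43) = Mul(5168, 43) = 222224)
Mul(Add(-3245521, O), Pow(Add(Mul(-372, Add(Function('g')(31, -12), 536)), 692575), -1)) = Mul(Add(-3245521, 222224), Pow(Add(Mul(-372, Add(29, 536)), 692575), -1)) = Mul(-3023297, Pow(Add(Mul(-372, 565), 692575), -1)) = Mul(-3023297, Pow(Add(-210180, 692575), -1)) = Mul(-3023297, Pow(482395, -1)) = Mul(-3023297, Rational(1, 482395)) = Rational(-3023297, 482395)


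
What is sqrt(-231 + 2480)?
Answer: sqrt(2249) ≈ 47.424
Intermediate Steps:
sqrt(-231 + 2480) = sqrt(2249)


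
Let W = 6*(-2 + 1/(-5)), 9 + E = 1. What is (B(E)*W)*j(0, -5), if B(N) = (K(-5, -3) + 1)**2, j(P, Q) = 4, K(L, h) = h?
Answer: -1056/5 ≈ -211.20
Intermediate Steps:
E = -8 (E = -9 + 1 = -8)
B(N) = 4 (B(N) = (-3 + 1)**2 = (-2)**2 = 4)
W = -66/5 (W = 6*(-2 + 1*(-1/5)) = 6*(-2 - 1/5) = 6*(-11/5) = -66/5 ≈ -13.200)
(B(E)*W)*j(0, -5) = (4*(-66/5))*4 = -264/5*4 = -1056/5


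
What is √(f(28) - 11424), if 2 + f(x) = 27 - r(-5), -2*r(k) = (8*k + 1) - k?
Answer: 2*I*√2854 ≈ 106.85*I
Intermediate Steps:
r(k) = -½ - 7*k/2 (r(k) = -((8*k + 1) - k)/2 = -((1 + 8*k) - k)/2 = -(1 + 7*k)/2 = -½ - 7*k/2)
f(x) = 8 (f(x) = -2 + (27 - (-½ - 7/2*(-5))) = -2 + (27 - (-½ + 35/2)) = -2 + (27 - 1*17) = -2 + (27 - 17) = -2 + 10 = 8)
√(f(28) - 11424) = √(8 - 11424) = √(-11416) = 2*I*√2854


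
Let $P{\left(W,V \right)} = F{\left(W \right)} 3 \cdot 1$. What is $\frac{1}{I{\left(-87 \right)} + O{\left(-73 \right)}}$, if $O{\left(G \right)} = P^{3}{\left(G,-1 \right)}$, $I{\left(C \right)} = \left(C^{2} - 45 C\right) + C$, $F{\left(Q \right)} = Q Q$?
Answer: $\frac{1}{4086024121200} \approx 2.4474 \cdot 10^{-13}$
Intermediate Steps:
$F{\left(Q \right)} = Q^{2}$
$I{\left(C \right)} = C^{2} - 44 C$
$P{\left(W,V \right)} = 3 W^{2}$ ($P{\left(W,V \right)} = W^{2} \cdot 3 \cdot 1 = 3 W^{2} \cdot 1 = 3 W^{2}$)
$O{\left(G \right)} = 27 G^{6}$ ($O{\left(G \right)} = \left(3 G^{2}\right)^{3} = 27 G^{6}$)
$\frac{1}{I{\left(-87 \right)} + O{\left(-73 \right)}} = \frac{1}{- 87 \left(-44 - 87\right) + 27 \left(-73\right)^{6}} = \frac{1}{\left(-87\right) \left(-131\right) + 27 \cdot 151334226289} = \frac{1}{11397 + 4086024109803} = \frac{1}{4086024121200}$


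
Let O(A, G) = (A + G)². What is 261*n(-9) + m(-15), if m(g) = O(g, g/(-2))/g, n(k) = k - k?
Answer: -15/4 ≈ -3.7500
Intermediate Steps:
n(k) = 0
m(g) = g/4 (m(g) = (g + g/(-2))²/g = (g + g*(-½))²/g = (g - g/2)²/g = (g/2)²/g = (g²/4)/g = g/4)
261*n(-9) + m(-15) = 261*0 + (¼)*(-15) = 0 - 15/4 = -15/4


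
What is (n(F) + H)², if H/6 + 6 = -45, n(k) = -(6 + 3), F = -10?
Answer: 99225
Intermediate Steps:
n(k) = -9 (n(k) = -1*9 = -9)
H = -306 (H = -36 + 6*(-45) = -36 - 270 = -306)
(n(F) + H)² = (-9 - 306)² = (-315)² = 99225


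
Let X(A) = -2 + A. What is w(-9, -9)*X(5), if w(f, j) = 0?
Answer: 0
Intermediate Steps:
w(-9, -9)*X(5) = 0*(-2 + 5) = 0*3 = 0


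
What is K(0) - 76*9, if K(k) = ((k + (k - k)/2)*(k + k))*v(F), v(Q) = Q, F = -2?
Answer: -684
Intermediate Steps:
K(k) = -4*k**2 (K(k) = ((k + (k - k)/2)*(k + k))*(-2) = ((k + 0*(1/2))*(2*k))*(-2) = ((k + 0)*(2*k))*(-2) = (k*(2*k))*(-2) = (2*k**2)*(-2) = -4*k**2)
K(0) - 76*9 = -4*0**2 - 76*9 = -4*0 - 684 = 0 - 684 = -684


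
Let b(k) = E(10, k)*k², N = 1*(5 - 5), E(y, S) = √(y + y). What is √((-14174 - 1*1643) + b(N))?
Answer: I*√15817 ≈ 125.77*I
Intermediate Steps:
E(y, S) = √2*√y (E(y, S) = √(2*y) = √2*√y)
N = 0 (N = 1*0 = 0)
b(k) = 2*√5*k² (b(k) = (√2*√10)*k² = (2*√5)*k² = 2*√5*k²)
√((-14174 - 1*1643) + b(N)) = √((-14174 - 1*1643) + 2*√5*0²) = √((-14174 - 1643) + 2*√5*0) = √(-15817 + 0) = √(-15817) = I*√15817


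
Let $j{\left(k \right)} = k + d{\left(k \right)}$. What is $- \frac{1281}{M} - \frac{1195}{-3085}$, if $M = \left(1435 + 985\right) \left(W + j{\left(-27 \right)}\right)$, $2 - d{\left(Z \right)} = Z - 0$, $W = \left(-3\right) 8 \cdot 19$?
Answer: $\frac{263374897}{677885560} \approx 0.38852$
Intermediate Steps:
$W = -456$ ($W = \left(-24\right) 19 = -456$)
$d{\left(Z \right)} = 2 - Z$ ($d{\left(Z \right)} = 2 - \left(Z - 0\right) = 2 - \left(Z + 0\right) = 2 - Z$)
$j{\left(k \right)} = 2$ ($j{\left(k \right)} = k - \left(-2 + k\right) = 2$)
$M = -1098680$ ($M = \left(1435 + 985\right) \left(-456 + 2\right) = 2420 \left(-454\right) = -1098680$)
$- \frac{1281}{M} - \frac{1195}{-3085} = - \frac{1281}{-1098680} - \frac{1195}{-3085} = \left(-1281\right) \left(- \frac{1}{1098680}\right) - - \frac{239}{617} = \frac{1281}{1098680} + \frac{239}{617} = \frac{263374897}{677885560}$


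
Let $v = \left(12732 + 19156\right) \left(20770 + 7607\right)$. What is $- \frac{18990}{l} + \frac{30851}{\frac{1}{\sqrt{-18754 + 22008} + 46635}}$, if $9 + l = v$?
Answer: $\frac{144654675250168145}{100542863} + 30851 \sqrt{3254} \approx 1.4405 \cdot 10^{9}$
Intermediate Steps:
$v = 904885776$ ($v = 31888 \cdot 28377 = 904885776$)
$l = 904885767$ ($l = -9 + 904885776 = 904885767$)
$- \frac{18990}{l} + \frac{30851}{\frac{1}{\sqrt{-18754 + 22008} + 46635}} = - \frac{18990}{904885767} + \frac{30851}{\frac{1}{\sqrt{-18754 + 22008} + 46635}} = \left(-18990\right) \frac{1}{904885767} + \frac{30851}{\frac{1}{\sqrt{3254} + 46635}} = - \frac{2110}{100542863} + \frac{30851}{\frac{1}{46635 + \sqrt{3254}}} = - \frac{2110}{100542863} + 30851 \left(46635 + \sqrt{3254}\right) = - \frac{2110}{100542863} + \left(1438736385 + 30851 \sqrt{3254}\right) = \frac{144654675250168145}{100542863} + 30851 \sqrt{3254}$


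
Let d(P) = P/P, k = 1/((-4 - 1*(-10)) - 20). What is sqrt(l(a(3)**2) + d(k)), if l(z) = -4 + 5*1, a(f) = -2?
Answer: sqrt(2) ≈ 1.4142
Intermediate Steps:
l(z) = 1 (l(z) = -4 + 5 = 1)
k = -1/14 (k = 1/((-4 + 10) - 20) = 1/(6 - 20) = 1/(-14) = -1/14 ≈ -0.071429)
d(P) = 1
sqrt(l(a(3)**2) + d(k)) = sqrt(1 + 1) = sqrt(2)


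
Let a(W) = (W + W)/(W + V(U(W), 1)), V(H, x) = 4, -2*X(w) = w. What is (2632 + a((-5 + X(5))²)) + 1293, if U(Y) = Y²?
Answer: 946375/241 ≈ 3926.9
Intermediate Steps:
X(w) = -w/2
a(W) = 2*W/(4 + W) (a(W) = (W + W)/(W + 4) = (2*W)/(4 + W) = 2*W/(4 + W))
(2632 + a((-5 + X(5))²)) + 1293 = (2632 + 2*(-5 - ½*5)²/(4 + (-5 - ½*5)²)) + 1293 = (2632 + 2*(-5 - 5/2)²/(4 + (-5 - 5/2)²)) + 1293 = (2632 + 2*(-15/2)²/(4 + (-15/2)²)) + 1293 = (2632 + 2*(225/4)/(4 + 225/4)) + 1293 = (2632 + 2*(225/4)/(241/4)) + 1293 = (2632 + 2*(225/4)*(4/241)) + 1293 = (2632 + 450/241) + 1293 = 634762/241 + 1293 = 946375/241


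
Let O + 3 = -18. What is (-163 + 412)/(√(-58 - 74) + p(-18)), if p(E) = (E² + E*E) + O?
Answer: 4731/11917 - 166*I*√33/131087 ≈ 0.397 - 0.0072745*I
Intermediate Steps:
O = -21 (O = -3 - 18 = -21)
p(E) = -21 + 2*E² (p(E) = (E² + E*E) - 21 = (E² + E²) - 21 = 2*E² - 21 = -21 + 2*E²)
(-163 + 412)/(√(-58 - 74) + p(-18)) = (-163 + 412)/(√(-58 - 74) + (-21 + 2*(-18)²)) = 249/(√(-132) + (-21 + 2*324)) = 249/(2*I*√33 + (-21 + 648)) = 249/(2*I*√33 + 627) = 249/(627 + 2*I*√33)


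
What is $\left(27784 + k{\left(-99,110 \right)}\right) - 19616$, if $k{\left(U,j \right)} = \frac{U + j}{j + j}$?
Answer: $\frac{163361}{20} \approx 8168.0$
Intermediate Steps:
$k{\left(U,j \right)} = \frac{U + j}{2 j}$
$\left(27784 + k{\left(-99,110 \right)}\right) - 19616 = \left(27784 + \frac{-99 + 110}{2 \cdot 110}\right) - 19616 = \left(27784 + \frac{1}{2} \cdot \frac{1}{110} \cdot 11\right) - 19616 = \left(27784 + \frac{1}{20}\right) - 19616 = \frac{555681}{20} - 19616 = \frac{163361}{20}$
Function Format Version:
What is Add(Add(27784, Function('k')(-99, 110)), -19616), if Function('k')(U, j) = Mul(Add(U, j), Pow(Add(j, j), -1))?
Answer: Rational(163361, 20) ≈ 8168.0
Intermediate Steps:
Function('k')(U, j) = Mul(Rational(1, 2), Pow(j, -1), Add(U, j)) (Function('k')(U, j) = Mul(Add(U, j), Pow(Mul(2, j), -1)) = Mul(Add(U, j), Mul(Rational(1, 2), Pow(j, -1))) = Mul(Rational(1, 2), Pow(j, -1), Add(U, j)))
Add(Add(27784, Function('k')(-99, 110)), -19616) = Add(Add(27784, Mul(Rational(1, 2), Pow(110, -1), Add(-99, 110))), -19616) = Add(Add(27784, Mul(Rational(1, 2), Rational(1, 110), 11)), -19616) = Add(Add(27784, Rational(1, 20)), -19616) = Add(Rational(555681, 20), -19616) = Rational(163361, 20)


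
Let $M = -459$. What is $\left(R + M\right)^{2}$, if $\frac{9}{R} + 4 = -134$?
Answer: $\frac{445927689}{2116} \approx 2.1074 \cdot 10^{5}$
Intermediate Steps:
$R = - \frac{3}{46}$ ($R = \frac{9}{-4 - 134} = \frac{9}{-138} = 9 \left(- \frac{1}{138}\right) = - \frac{3}{46} \approx -0.065217$)
$\left(R + M\right)^{2} = \left(- \frac{3}{46} - 459\right)^{2} = \left(- \frac{21117}{46}\right)^{2} = \frac{445927689}{2116}$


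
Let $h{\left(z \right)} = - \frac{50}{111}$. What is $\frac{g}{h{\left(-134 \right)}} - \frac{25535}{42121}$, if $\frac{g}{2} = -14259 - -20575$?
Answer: $- \frac{29530660571}{1053025} \approx -28044.0$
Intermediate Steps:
$h{\left(z \right)} = - \frac{50}{111}$ ($h{\left(z \right)} = \left(-50\right) \frac{1}{111} = - \frac{50}{111}$)
$g = 12632$ ($g = 2 \left(-14259 - -20575\right) = 2 \left(-14259 + 20575\right) = 2 \cdot 6316 = 12632$)
$\frac{g}{h{\left(-134 \right)}} - \frac{25535}{42121} = \frac{12632}{- \frac{50}{111}} - \frac{25535}{42121} = 12632 \left(- \frac{111}{50}\right) - \frac{25535}{42121} = - \frac{701076}{25} - \frac{25535}{42121} = - \frac{29530660571}{1053025}$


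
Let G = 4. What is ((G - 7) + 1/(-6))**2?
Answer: 361/36 ≈ 10.028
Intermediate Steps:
((G - 7) + 1/(-6))**2 = ((4 - 7) + 1/(-6))**2 = (-3 - 1/6)**2 = (-19/6)**2 = 361/36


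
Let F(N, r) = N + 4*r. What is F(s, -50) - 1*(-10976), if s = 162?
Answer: 10938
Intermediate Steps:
F(s, -50) - 1*(-10976) = (162 + 4*(-50)) - 1*(-10976) = (162 - 200) + 10976 = -38 + 10976 = 10938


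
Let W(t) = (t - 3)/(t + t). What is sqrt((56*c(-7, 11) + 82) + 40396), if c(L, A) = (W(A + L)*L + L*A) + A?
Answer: sqrt(36733) ≈ 191.66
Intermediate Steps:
W(t) = (-3 + t)/(2*t) (W(t) = (-3 + t)/((2*t)) = (-3 + t)*(1/(2*t)) = (-3 + t)/(2*t))
c(L, A) = A + A*L + L*(-3 + A + L)/(2*(A + L)) (c(L, A) = (((-3 + (A + L))/(2*(A + L)))*L + L*A) + A = (((-3 + A + L)/(2*(A + L)))*L + A*L) + A = (L*(-3 + A + L)/(2*(A + L)) + A*L) + A = (A*L + L*(-3 + A + L)/(2*(A + L))) + A = A + A*L + L*(-3 + A + L)/(2*(A + L)))
sqrt((56*c(-7, 11) + 82) + 40396) = sqrt((56*(((1/2)*(-7)*(-3 + 11 - 7) + 11*(1 - 7)*(11 - 7))/(11 - 7)) + 82) + 40396) = sqrt((56*(((1/2)*(-7)*1 + 11*(-6)*4)/4) + 82) + 40396) = sqrt((56*((-7/2 - 264)/4) + 82) + 40396) = sqrt((56*((1/4)*(-535/2)) + 82) + 40396) = sqrt((56*(-535/8) + 82) + 40396) = sqrt((-3745 + 82) + 40396) = sqrt(-3663 + 40396) = sqrt(36733)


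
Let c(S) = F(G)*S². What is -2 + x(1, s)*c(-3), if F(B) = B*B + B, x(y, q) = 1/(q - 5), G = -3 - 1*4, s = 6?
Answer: 376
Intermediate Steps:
G = -7 (G = -3 - 4 = -7)
x(y, q) = 1/(-5 + q)
F(B) = B + B² (F(B) = B² + B = B + B²)
c(S) = 42*S² (c(S) = (-7*(1 - 7))*S² = (-7*(-6))*S² = 42*S²)
-2 + x(1, s)*c(-3) = -2 + (42*(-3)²)/(-5 + 6) = -2 + (42*9)/1 = -2 + 1*378 = -2 + 378 = 376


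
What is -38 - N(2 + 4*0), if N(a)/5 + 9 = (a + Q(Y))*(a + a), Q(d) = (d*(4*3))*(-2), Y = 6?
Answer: 2847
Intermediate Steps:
Q(d) = -24*d (Q(d) = (d*12)*(-2) = (12*d)*(-2) = -24*d)
N(a) = -45 + 10*a*(-144 + a) (N(a) = -45 + 5*((a - 24*6)*(a + a)) = -45 + 5*((a - 144)*(2*a)) = -45 + 5*((-144 + a)*(2*a)) = -45 + 5*(2*a*(-144 + a)) = -45 + 10*a*(-144 + a))
-38 - N(2 + 4*0) = -38 - (-45 - 1440*(2 + 4*0) + 10*(2 + 4*0)²) = -38 - (-45 - 1440*(2 + 0) + 10*(2 + 0)²) = -38 - (-45 - 1440*2 + 10*2²) = -38 - (-45 - 2880 + 10*4) = -38 - (-45 - 2880 + 40) = -38 - 1*(-2885) = -38 + 2885 = 2847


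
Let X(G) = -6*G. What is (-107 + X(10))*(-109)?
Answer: 18203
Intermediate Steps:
(-107 + X(10))*(-109) = (-107 - 6*10)*(-109) = (-107 - 60)*(-109) = -167*(-109) = 18203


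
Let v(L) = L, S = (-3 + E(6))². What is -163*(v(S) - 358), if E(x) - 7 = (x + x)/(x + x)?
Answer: 54279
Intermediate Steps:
E(x) = 8 (E(x) = 7 + (x + x)/(x + x) = 7 + (2*x)/((2*x)) = 7 + (2*x)*(1/(2*x)) = 7 + 1 = 8)
S = 25 (S = (-3 + 8)² = 5² = 25)
-163*(v(S) - 358) = -163*(25 - 358) = -163*(-333) = 54279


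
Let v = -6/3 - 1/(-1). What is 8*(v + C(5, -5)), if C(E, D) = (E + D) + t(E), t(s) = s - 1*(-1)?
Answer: 40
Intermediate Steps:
t(s) = 1 + s (t(s) = s + 1 = 1 + s)
v = -1 (v = -6*⅓ - 1*(-1) = -2 + 1 = -1)
C(E, D) = 1 + D + 2*E (C(E, D) = (E + D) + (1 + E) = (D + E) + (1 + E) = 1 + D + 2*E)
8*(v + C(5, -5)) = 8*(-1 + (1 - 5 + 2*5)) = 8*(-1 + (1 - 5 + 10)) = 8*(-1 + 6) = 8*5 = 40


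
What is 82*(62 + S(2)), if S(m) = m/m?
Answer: 5166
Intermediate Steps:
S(m) = 1
82*(62 + S(2)) = 82*(62 + 1) = 82*63 = 5166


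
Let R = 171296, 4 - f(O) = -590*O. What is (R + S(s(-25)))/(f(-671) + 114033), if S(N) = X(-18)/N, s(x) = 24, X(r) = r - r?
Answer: -171296/281853 ≈ -0.60775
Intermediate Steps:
f(O) = 4 + 590*O (f(O) = 4 - (-590)*O = 4 + 590*O)
X(r) = 0
S(N) = 0 (S(N) = 0/N = 0)
(R + S(s(-25)))/(f(-671) + 114033) = (171296 + 0)/((4 + 590*(-671)) + 114033) = 171296/((4 - 395890) + 114033) = 171296/(-395886 + 114033) = 171296/(-281853) = 171296*(-1/281853) = -171296/281853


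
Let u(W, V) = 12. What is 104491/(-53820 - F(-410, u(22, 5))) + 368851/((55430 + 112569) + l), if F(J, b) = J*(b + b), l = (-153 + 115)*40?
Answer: -130387801/813527380 ≈ -0.16027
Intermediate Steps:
l = -1520 (l = -38*40 = -1520)
F(J, b) = 2*J*b (F(J, b) = J*(2*b) = 2*J*b)
104491/(-53820 - F(-410, u(22, 5))) + 368851/((55430 + 112569) + l) = 104491/(-53820 - 2*(-410)*12) + 368851/((55430 + 112569) - 1520) = 104491/(-53820 - 1*(-9840)) + 368851/(167999 - 1520) = 104491/(-53820 + 9840) + 368851/166479 = 104491/(-43980) + 368851*(1/166479) = 104491*(-1/43980) + 368851/166479 = -104491/43980 + 368851/166479 = -130387801/813527380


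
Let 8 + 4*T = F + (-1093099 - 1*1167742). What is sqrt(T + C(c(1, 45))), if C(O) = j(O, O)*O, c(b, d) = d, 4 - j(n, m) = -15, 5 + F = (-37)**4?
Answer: I*sqrt(383273)/2 ≈ 309.55*I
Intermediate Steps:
F = 1874156 (F = -5 + (-37)**4 = -5 + 1874161 = 1874156)
j(n, m) = 19 (j(n, m) = 4 - 1*(-15) = 4 + 15 = 19)
C(O) = 19*O
T = -386693/4 (T = -2 + (1874156 + (-1093099 - 1*1167742))/4 = -2 + (1874156 + (-1093099 - 1167742))/4 = -2 + (1874156 - 2260841)/4 = -2 + (1/4)*(-386685) = -2 - 386685/4 = -386693/4 ≈ -96673.)
sqrt(T + C(c(1, 45))) = sqrt(-386693/4 + 19*45) = sqrt(-386693/4 + 855) = sqrt(-383273/4) = I*sqrt(383273)/2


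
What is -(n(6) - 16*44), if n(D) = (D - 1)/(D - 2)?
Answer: 2811/4 ≈ 702.75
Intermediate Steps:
n(D) = (-1 + D)/(-2 + D)
-(n(6) - 16*44) = -((-1 + 6)/(-2 + 6) - 16*44) = -(5/4 - 704) = -1*(-2811/4) = 2811/4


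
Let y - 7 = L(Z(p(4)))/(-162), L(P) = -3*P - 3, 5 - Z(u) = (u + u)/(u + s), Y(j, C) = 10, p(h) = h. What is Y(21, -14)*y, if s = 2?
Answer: 5740/81 ≈ 70.864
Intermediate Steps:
Z(u) = 5 - 2*u/(2 + u) (Z(u) = 5 - (u + u)/(u + 2) = 5 - 2*u/(2 + u))
L(P) = -3 - 3*P
y = 574/81 (y = 7 + (-3 - 3*(10 + 3*4)/(2 + 4))/(-162) = 7 + (-3 - 3*(10 + 12)/6)*(-1/162) = 7 + (-3 - 22/2)*(-1/162) = 7 + (-3 - 3*11/3)*(-1/162) = 7 + (-3 - 11)*(-1/162) = 7 - 14*(-1/162) = 7 + 7/81 = 574/81 ≈ 7.0864)
Y(21, -14)*y = 10*(574/81) = 5740/81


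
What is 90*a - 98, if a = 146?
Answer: 13042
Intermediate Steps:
90*a - 98 = 90*146 - 98 = 13140 - 98 = 13042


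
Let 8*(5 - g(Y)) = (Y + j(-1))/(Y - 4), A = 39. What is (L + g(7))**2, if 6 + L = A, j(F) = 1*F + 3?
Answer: 90601/64 ≈ 1415.6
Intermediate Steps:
j(F) = 3 + F (j(F) = F + 3 = 3 + F)
L = 33 (L = -6 + 39 = 33)
g(Y) = 5 - (2 + Y)/(8*(-4 + Y)) (g(Y) = 5 - (Y + (3 - 1))/(8*(Y - 4)) = 5 - (Y + 2)/(8*(-4 + Y)) = 5 - (2 + Y)/(8*(-4 + Y)))
(L + g(7))**2 = (33 + 3*(-54 + 13*7)/(8*(-4 + 7)))**2 = (33 + (3/8)*(-54 + 91)/3)**2 = (33 + (3/8)*(1/3)*37)**2 = (33 + 37/8)**2 = (301/8)**2 = 90601/64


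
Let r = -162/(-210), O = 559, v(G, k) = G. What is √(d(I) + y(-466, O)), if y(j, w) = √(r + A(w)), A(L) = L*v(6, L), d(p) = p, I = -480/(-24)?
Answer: √(24500 + 35*√4109595)/35 ≈ 8.8273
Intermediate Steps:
I = 20 (I = -480*(-1/24) = 20)
A(L) = 6*L (A(L) = L*6 = 6*L)
r = 27/35 (r = -162*(-1/210) = 27/35 ≈ 0.77143)
y(j, w) = √(27/35 + 6*w)
√(d(I) + y(-466, O)) = √(20 + √(945 + 7350*559)/35) = √(20 + √(945 + 4108650)/35) = √(20 + √4109595/35)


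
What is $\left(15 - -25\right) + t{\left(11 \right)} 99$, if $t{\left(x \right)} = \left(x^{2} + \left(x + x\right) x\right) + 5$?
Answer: $36472$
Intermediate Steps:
$t{\left(x \right)} = 5 + 3 x^{2}$ ($t{\left(x \right)} = \left(x^{2} + 2 x x\right) + 5 = \left(x^{2} + 2 x^{2}\right) + 5 = 3 x^{2} + 5 = 5 + 3 x^{2}$)
$\left(15 - -25\right) + t{\left(11 \right)} 99 = \left(15 - -25\right) + \left(5 + 3 \cdot 11^{2}\right) 99 = \left(15 + 25\right) + \left(5 + 3 \cdot 121\right) 99 = 40 + \left(5 + 363\right) 99 = 40 + 368 \cdot 99 = 40 + 36432 = 36472$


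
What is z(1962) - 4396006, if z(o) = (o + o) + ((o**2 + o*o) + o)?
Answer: 3308768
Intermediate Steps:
z(o) = 2*o**2 + 3*o (z(o) = 2*o + ((o**2 + o**2) + o) = 2*o + (2*o**2 + o) = 2*o + (o + 2*o**2) = 2*o**2 + 3*o)
z(1962) - 4396006 = 1962*(3 + 2*1962) - 4396006 = 1962*(3 + 3924) - 4396006 = 1962*3927 - 4396006 = 7704774 - 4396006 = 3308768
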